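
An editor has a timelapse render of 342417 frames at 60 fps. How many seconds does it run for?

5706.95 seconds

Running time = 342417 / (60) = 5706.95 s.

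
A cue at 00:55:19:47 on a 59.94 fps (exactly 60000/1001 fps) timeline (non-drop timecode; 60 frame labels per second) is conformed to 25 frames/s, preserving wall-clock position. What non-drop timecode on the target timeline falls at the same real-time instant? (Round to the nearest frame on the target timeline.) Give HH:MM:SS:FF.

Source frame index: (0×3600 + 55×60 + 19) × 60 + 47 = 199187.
Real time: 199187 / (60000/1001) = 199386187/60000 s.
Target frame: (199386187/60000) × (25) = 199386187/2400 ≈ 83077.578 → 83078.
At 25 labels/s: frame 83078 → 00:55:23:03.

00:55:23:03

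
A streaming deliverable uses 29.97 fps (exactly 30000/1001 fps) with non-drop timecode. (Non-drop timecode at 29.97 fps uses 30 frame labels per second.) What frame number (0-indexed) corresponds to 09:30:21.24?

Total seconds to the label: (9 × 3600 + 30 × 60 + 21) = 34221.
Frame index = 34221 × 30 + 24 = 1026654.

frame 1026654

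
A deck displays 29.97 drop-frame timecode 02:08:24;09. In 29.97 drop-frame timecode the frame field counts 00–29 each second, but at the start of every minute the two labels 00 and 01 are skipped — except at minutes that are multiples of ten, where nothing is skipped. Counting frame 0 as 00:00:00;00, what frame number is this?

As if non-drop at 30 labels/s: (2 × 3600 + 8 × 60 + 24) × 30 + 9 = 231129.
Minute boundaries passed: 128; those not divisible by 10: 128 − 12 = 116; dropped labels = 2 × 116 = 232.
Actual frame index = 231129 − 232 = 230897.

230897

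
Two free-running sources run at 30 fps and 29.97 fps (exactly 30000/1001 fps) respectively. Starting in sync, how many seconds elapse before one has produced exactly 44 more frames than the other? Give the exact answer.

The gap grows by |30000/1001 − 30| = 30/1001 frames per second.
Time for a 44-frame gap: 44 ÷ (30/1001) = 22022/15 s.

22022/15 seconds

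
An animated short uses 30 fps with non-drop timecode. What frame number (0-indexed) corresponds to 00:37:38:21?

67761

Total seconds to the label: (0 × 3600 + 37 × 60 + 38) = 2258.
Frame index = 2258 × 30 + 21 = 67761.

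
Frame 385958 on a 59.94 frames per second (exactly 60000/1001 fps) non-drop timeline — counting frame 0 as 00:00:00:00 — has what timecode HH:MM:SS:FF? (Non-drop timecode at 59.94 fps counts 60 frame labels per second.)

01:47:12:38

385958 ÷ 60 = 6432 full seconds, remainder 38 frames.
6432 s = 1 h 47 min 12 s.
Timecode: 01:47:12:38.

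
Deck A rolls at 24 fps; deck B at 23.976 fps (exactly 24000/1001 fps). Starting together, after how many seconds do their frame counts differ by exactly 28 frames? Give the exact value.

7007/6 seconds

The gap grows by |24000/1001 − 24| = 24/1001 frames per second.
Time for a 28-frame gap: 28 ÷ (24/1001) = 7007/6 s.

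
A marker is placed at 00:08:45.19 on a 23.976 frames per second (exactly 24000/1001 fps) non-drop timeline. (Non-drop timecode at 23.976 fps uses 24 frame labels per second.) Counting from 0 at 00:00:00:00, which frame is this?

frame 12619

Total seconds to the label: (0 × 3600 + 8 × 60 + 45) = 525.
Frame index = 525 × 24 + 19 = 12619.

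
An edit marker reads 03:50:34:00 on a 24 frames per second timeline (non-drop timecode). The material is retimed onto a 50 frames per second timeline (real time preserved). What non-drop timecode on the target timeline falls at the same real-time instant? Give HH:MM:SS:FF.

03:50:34:00

Source frame index: (3×3600 + 50×60 + 34) × 24 + 0 = 332016.
Real time: 332016 / (24) = 13834 s.
Target frame: (13834) × (50) = 691700.
At 50 labels/s: frame 691700 → 03:50:34:00.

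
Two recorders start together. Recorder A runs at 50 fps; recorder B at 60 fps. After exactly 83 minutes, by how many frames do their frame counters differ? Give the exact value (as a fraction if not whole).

49800 frames

83 min = 4980 s.
A emits 50 × 4980 = 249000 frames; B emits 60 × 4980 = 298800.
Difference = 49800 frames; B is ahead of A.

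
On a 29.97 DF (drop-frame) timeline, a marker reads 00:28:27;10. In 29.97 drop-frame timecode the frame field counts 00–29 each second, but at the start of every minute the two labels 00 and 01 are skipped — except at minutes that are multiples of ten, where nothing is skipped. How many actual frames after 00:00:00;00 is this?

51168

Complete 10-minute blocks: 2, each 17982 frames → 35964.
Remaining 8 whole minutes in the current block: 1800 + 7 × 1798 = 14386 frames.
Within the current minute: 27 × 30 + 10 − 2 = 818 (labels ;00/;01 skipped at this minute). Total = 35964 + 14386 + 818 = 51168.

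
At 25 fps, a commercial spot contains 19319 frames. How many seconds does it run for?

Running time = 19319 / (25) = 772.76 s.

772.76 seconds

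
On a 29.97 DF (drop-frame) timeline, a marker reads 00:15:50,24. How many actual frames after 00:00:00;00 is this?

As if non-drop at 30 labels/s: (0 × 3600 + 15 × 60 + 50) × 30 + 24 = 28524.
Minute boundaries passed: 15; those not divisible by 10: 15 − 1 = 14; dropped labels = 2 × 14 = 28.
Actual frame index = 28524 − 28 = 28496.

28496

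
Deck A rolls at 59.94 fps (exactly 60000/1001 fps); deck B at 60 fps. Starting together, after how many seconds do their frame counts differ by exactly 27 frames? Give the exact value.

The gap grows by |60 − 60000/1001| = 60/1001 frames per second.
Time for a 27-frame gap: 27 ÷ (60/1001) = 450.45 s.

450.45 seconds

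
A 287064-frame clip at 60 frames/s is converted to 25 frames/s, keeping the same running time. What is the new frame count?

Frames at target rate = 287064 × (25) / (60) = 119610.

119610 frames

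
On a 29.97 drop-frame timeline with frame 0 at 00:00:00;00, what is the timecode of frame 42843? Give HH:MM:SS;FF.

00:23:49;15

Each 10-minute DF block holds 10 × 60 × 30 − 9 × 2 = 17982 frames. 42843 ÷ 17982 → 2 full blocks, remainder 6879.
Within the partial block the first minute is 1800 frames and each further minute 1798, so 3 further minute boundaries passed. Total skipped labels = 18 × 2 + 2 × 3 = 42.
Non-drop label index = 42843 + 42 = 42885; at 30 labels/s that is 00:23:49:15, i.e. DF 00:23:49;15.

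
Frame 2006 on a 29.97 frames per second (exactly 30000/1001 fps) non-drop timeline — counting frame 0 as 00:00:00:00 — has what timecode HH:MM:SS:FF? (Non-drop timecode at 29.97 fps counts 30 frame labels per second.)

2006 ÷ 30 = 66 full seconds, remainder 26 frames.
66 s = 0 h 1 min 6 s.
Timecode: 00:01:06:26.

00:01:06:26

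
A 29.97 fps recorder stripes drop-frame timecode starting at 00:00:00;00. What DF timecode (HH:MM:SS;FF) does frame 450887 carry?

Each 10-minute DF block holds 10 × 60 × 30 − 9 × 2 = 17982 frames. 450887 ÷ 17982 → 25 full blocks, remainder 1337.
Within the partial block the first minute is 1800 frames and each further minute 1798, so 0 further minute boundaries passed. Total skipped labels = 18 × 25 + 2 × 0 = 450.
Non-drop label index = 450887 + 450 = 451337; at 30 labels/s that is 04:10:44:17, i.e. DF 04:10:44;17.

04:10:44;17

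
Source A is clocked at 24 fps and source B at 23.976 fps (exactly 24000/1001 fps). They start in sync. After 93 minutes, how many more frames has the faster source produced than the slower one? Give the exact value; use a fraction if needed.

133920/1001 frames

93 min = 5580 s.
A emits 24 × 5580 = 133920 frames; B emits 24000/1001 × 5580 = 133920000/1001.
Difference = 133920/1001 frames (≈ 133.7862); B is behind A.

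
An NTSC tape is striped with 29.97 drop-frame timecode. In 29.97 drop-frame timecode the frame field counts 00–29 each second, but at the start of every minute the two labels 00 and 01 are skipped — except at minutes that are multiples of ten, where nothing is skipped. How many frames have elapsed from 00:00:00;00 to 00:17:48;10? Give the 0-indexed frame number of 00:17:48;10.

Complete 10-minute blocks: 1, each 17982 frames → 17982.
Remaining 7 whole minutes in the current block: 1800 + 6 × 1798 = 12588 frames.
Within the current minute: 48 × 30 + 10 − 2 = 1448 (labels ;00/;01 skipped at this minute). Total = 17982 + 12588 + 1448 = 32018.

32018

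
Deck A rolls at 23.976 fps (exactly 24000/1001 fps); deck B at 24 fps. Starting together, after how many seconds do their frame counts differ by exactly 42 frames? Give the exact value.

1751.75 seconds

The gap grows by |24 − 24000/1001| = 24/1001 frames per second.
Time for a 42-frame gap: 42 ÷ (24/1001) = 1751.75 s.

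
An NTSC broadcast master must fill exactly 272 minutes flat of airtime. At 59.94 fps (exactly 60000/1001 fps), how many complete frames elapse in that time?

272 min = 16320 s.
Frames = 16320 × 60000/1001 = 979200000/1001 ≈ 978221.7782.
Complete frames: 978221.

978221 frames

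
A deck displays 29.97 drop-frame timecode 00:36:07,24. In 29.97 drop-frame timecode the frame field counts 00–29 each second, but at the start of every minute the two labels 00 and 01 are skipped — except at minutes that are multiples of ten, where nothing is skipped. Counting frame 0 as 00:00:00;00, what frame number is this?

Complete 10-minute blocks: 3, each 17982 frames → 53946.
Remaining 6 whole minutes in the current block: 1800 + 5 × 1798 = 10790 frames.
Within the current minute: 7 × 30 + 24 − 2 = 232 (labels ;00/;01 skipped at this minute). Total = 53946 + 10790 + 232 = 64968.

64968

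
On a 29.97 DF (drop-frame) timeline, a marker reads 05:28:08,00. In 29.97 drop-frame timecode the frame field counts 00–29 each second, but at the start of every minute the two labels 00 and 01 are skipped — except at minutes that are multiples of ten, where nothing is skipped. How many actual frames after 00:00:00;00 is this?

590048

As if non-drop at 30 labels/s: (5 × 3600 + 28 × 60 + 8) × 30 + 0 = 590640.
Minute boundaries passed: 328; those not divisible by 10: 328 − 32 = 296; dropped labels = 2 × 296 = 592.
Actual frame index = 590640 − 592 = 590048.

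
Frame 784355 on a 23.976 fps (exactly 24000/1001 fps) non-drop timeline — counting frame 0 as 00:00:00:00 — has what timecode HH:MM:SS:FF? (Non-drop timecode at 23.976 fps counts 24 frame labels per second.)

09:04:41:11

784355 ÷ 24 = 32681 full seconds, remainder 11 frames.
32681 s = 9 h 4 min 41 s.
Timecode: 09:04:41:11.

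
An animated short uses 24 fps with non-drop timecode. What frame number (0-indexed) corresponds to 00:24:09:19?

Total seconds to the label: (0 × 3600 + 24 × 60 + 9) = 1449.
Frame index = 1449 × 24 + 19 = 34795.

frame 34795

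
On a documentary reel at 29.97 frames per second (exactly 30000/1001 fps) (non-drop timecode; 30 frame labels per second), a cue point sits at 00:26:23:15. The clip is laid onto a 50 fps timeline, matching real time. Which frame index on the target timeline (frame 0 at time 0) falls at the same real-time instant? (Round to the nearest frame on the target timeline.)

frame 79254

Source frame index: (0×3600 + 26×60 + 23) × 30 + 15 = 47505.
Real time: 47505 / (30000/1001) = 3170167/2000 s.
Target frame: (3170167/2000) × (50) = 3170167/40 ≈ 79254.175 → 79254.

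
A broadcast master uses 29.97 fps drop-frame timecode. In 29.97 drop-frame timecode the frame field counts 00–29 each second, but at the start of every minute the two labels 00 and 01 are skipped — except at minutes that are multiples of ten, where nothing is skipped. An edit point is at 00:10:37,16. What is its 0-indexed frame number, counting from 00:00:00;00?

19108

As if non-drop at 30 labels/s: (0 × 3600 + 10 × 60 + 37) × 30 + 16 = 19126.
Minute boundaries passed: 10; those not divisible by 10: 10 − 1 = 9; dropped labels = 2 × 9 = 18.
Actual frame index = 19126 − 18 = 19108.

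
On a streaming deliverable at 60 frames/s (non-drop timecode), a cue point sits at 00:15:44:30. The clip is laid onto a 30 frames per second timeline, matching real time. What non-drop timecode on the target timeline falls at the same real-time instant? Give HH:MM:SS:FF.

00:15:44:15

Source frame index: (0×3600 + 15×60 + 44) × 60 + 30 = 56670.
Real time: 56670 / (60) = 1889/2 s.
Target frame: (1889/2) × (30) = 28335.
At 30 labels/s: frame 28335 → 00:15:44:15.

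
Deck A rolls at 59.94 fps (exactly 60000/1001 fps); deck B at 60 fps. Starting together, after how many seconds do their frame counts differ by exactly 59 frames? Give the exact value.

The gap grows by |60 − 60000/1001| = 60/1001 frames per second.
Time for a 59-frame gap: 59 ÷ (60/1001) = 59059/60 s.

59059/60 seconds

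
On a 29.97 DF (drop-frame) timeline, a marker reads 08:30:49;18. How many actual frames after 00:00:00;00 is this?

As if non-drop at 30 labels/s: (8 × 3600 + 30 × 60 + 49) × 30 + 18 = 919488.
Minute boundaries passed: 510; those not divisible by 10: 510 − 51 = 459; dropped labels = 2 × 459 = 918.
Actual frame index = 919488 − 918 = 918570.

918570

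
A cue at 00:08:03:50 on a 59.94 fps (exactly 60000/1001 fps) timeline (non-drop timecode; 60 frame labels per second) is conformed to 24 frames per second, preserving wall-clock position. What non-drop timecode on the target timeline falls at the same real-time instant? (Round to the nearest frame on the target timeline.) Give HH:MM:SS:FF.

Source frame index: (0×3600 + 8×60 + 3) × 60 + 50 = 29030.
Real time: 29030 / (60000/1001) = 2905903/6000 s.
Target frame: (2905903/6000) × (24) = 2905903/250 ≈ 11623.612 → 11624.
At 24 labels/s: frame 11624 → 00:08:04:08.

00:08:04:08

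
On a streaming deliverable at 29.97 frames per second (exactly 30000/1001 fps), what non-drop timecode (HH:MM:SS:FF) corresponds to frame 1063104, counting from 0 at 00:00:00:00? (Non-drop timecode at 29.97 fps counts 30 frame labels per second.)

1063104 ÷ 30 = 35436 full seconds, remainder 24 frames.
35436 s = 9 h 50 min 36 s.
Timecode: 09:50:36:24.

09:50:36:24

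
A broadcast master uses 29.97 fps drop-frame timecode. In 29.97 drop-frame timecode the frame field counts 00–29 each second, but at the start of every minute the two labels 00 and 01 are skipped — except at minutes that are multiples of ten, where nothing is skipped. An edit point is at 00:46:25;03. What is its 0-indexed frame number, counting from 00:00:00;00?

Complete 10-minute blocks: 4, each 17982 frames → 71928.
Remaining 6 whole minutes in the current block: 1800 + 5 × 1798 = 10790 frames.
Within the current minute: 25 × 30 + 3 − 2 = 751 (labels ;00/;01 skipped at this minute). Total = 71928 + 10790 + 751 = 83469.

83469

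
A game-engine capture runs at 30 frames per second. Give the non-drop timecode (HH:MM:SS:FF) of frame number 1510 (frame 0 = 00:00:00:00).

1510 ÷ 30 = 50 full seconds, remainder 10 frames.
50 s = 0 h 0 min 50 s.
Timecode: 00:00:50:10.

00:00:50:10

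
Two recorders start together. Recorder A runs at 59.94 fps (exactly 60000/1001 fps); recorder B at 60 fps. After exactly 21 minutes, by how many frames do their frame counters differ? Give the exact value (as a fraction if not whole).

21 min = 1260 s.
A emits 60000/1001 × 1260 = 10800000/143 frames; B emits 60 × 1260 = 75600.
Difference = 10800/143 frames (≈ 75.5245); B is ahead of A.

10800/143 frames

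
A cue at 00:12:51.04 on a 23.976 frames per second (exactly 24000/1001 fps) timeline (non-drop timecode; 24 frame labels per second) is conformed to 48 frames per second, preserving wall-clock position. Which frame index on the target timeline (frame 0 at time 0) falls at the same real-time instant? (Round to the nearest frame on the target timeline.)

Source frame index: (0×3600 + 12×60 + 51) × 24 + 4 = 18508.
Real time: 18508 / (24000/1001) = 4631627/6000 s.
Target frame: (4631627/6000) × (48) = 4631627/125 ≈ 37053.016 → 37053.

frame 37053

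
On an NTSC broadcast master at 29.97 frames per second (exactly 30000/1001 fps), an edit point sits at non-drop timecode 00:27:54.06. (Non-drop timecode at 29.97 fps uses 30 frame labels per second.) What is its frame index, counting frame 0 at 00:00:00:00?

Total seconds to the label: (0 × 3600 + 27 × 60 + 54) = 1674.
Frame index = 1674 × 30 + 6 = 50226.

50226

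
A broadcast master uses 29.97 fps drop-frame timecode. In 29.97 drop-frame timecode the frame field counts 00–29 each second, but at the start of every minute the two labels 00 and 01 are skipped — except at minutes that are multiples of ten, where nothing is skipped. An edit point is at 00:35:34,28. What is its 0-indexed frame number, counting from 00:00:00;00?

63984

Complete 10-minute blocks: 3, each 17982 frames → 53946.
Remaining 5 whole minutes in the current block: 1800 + 4 × 1798 = 8992 frames.
Within the current minute: 34 × 30 + 28 − 2 = 1046 (labels ;00/;01 skipped at this minute). Total = 53946 + 8992 + 1046 = 63984.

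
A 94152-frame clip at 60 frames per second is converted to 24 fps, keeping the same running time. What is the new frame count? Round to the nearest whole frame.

Frames at target rate = 94152 × (24) / (60) = 188304/5 ≈ 37660.800.
Nearest whole frame: 37661.

37661 frames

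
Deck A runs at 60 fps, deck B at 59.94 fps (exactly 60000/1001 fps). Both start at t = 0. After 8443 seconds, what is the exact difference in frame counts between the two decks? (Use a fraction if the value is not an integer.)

A emits 60 × 8443 = 506580 frames; B emits 60000/1001 × 8443 = 506580000/1001.
Difference = 506580/1001 frames (≈ 506.0739); B is behind A.

506580/1001 frames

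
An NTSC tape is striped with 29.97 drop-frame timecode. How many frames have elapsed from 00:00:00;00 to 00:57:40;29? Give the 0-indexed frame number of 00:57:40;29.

103725

Complete 10-minute blocks: 5, each 17982 frames → 89910.
Remaining 7 whole minutes in the current block: 1800 + 6 × 1798 = 12588 frames.
Within the current minute: 40 × 30 + 29 − 2 = 1227 (labels ;00/;01 skipped at this minute). Total = 89910 + 12588 + 1227 = 103725.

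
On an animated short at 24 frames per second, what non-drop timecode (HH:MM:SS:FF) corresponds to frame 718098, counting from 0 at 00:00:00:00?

718098 ÷ 24 = 29920 full seconds, remainder 18 frames.
29920 s = 8 h 18 min 40 s.
Timecode: 08:18:40:18.

08:18:40:18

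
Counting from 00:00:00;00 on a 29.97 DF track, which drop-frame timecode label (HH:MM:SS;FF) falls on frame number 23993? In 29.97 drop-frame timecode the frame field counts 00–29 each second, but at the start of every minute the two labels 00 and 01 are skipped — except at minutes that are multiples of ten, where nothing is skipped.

00:13:20;17

Ten DF minutes hold 17982 frames, so frame 23993 lies in block 1 (frames 17982–35963) with 6011 frames into that block.
The block's first minute is 1800 frames and the rest 1798 each; 6011 frames reaches minute 3, so 1 × 18 + 3 × 2 = 24 labels have been skipped so far.
Adding those back, label number 23993 + 24 = 24017 at 30 labels/s is 800 s + 17 f = 0 h 13 min 20 s frame 17, i.e. 00:13:20;17.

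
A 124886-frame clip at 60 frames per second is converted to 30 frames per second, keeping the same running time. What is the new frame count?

62443 frames

Target frames = source frames × (target rate / source rate) = 124886 × (30)/(60) = 124886 × 1/2 = 62443.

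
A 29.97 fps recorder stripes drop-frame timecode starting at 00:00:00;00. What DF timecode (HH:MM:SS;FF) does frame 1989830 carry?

Each 10-minute DF block holds 10 × 60 × 30 − 9 × 2 = 17982 frames. 1989830 ÷ 17982 → 110 full blocks, remainder 11810.
Within the partial block the first minute is 1800 frames and each further minute 1798, so 6 further minute boundaries passed. Total skipped labels = 18 × 110 + 2 × 6 = 1992.
Non-drop label index = 1989830 + 1992 = 1991822; at 30 labels/s that is 18:26:34:02, i.e. DF 18:26:34;02.

18:26:34;02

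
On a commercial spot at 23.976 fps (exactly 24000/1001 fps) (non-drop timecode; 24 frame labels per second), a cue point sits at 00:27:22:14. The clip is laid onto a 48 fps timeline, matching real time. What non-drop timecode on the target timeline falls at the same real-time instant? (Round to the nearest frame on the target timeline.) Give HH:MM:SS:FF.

Source frame index: (0×3600 + 27×60 + 22) × 24 + 14 = 39422.
Real time: 39422 / (24000/1001) = 19730711/12000 s.
Target frame: (19730711/12000) × (48) = 19730711/250 ≈ 78922.844 → 78923.
At 48 labels/s: frame 78923 → 00:27:24:11.

00:27:24:11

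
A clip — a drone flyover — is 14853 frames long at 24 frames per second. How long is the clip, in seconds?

Running time = 14853 / (24) = 618.875 s.

618.875 seconds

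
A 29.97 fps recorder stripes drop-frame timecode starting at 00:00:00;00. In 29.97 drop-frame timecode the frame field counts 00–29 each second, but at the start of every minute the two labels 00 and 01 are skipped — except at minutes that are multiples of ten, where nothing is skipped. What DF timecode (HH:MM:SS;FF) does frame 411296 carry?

Each 10-minute DF block holds 10 × 60 × 30 − 9 × 2 = 17982 frames. 411296 ÷ 17982 → 22 full blocks, remainder 15692.
Within the partial block the first minute is 1800 frames and each further minute 1798, so 8 further minute boundaries passed. Total skipped labels = 18 × 22 + 2 × 8 = 412.
Non-drop label index = 411296 + 412 = 411708; at 30 labels/s that is 03:48:43:18, i.e. DF 03:48:43;18.

03:48:43;18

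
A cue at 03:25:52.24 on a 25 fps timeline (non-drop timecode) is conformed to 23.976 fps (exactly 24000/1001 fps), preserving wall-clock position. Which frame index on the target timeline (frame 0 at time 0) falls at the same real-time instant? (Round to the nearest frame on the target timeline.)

frame 296175

Source frame index: (3×3600 + 25×60 + 52) × 25 + 24 = 308824.
Real time: 308824 / (25) = 308824/25 s.
Target frame: (308824/25) × (24000/1001) = 296471040/1001 ≈ 296174.865 → 296175.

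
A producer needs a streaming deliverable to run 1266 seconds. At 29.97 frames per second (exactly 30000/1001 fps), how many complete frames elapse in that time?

37942 frames

Frames = 1266 × 30000/1001 = 37980000/1001 ≈ 37942.0579.
Complete frames: 37942.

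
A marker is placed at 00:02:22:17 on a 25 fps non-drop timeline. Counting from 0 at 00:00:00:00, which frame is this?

Total seconds to the label: (0 × 3600 + 2 × 60 + 22) = 142.
Frame index = 142 × 25 + 17 = 3567.

frame 3567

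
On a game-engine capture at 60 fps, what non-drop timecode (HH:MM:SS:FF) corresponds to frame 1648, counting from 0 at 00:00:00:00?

1648 ÷ 60 = 27 full seconds, remainder 28 frames.
27 s = 0 h 0 min 27 s.
Timecode: 00:00:27:28.

00:00:27:28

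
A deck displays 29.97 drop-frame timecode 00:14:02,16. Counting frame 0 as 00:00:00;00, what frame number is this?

As if non-drop at 30 labels/s: (0 × 3600 + 14 × 60 + 2) × 30 + 16 = 25276.
Minute boundaries passed: 14; those not divisible by 10: 14 − 1 = 13; dropped labels = 2 × 13 = 26.
Actual frame index = 25276 − 26 = 25250.

25250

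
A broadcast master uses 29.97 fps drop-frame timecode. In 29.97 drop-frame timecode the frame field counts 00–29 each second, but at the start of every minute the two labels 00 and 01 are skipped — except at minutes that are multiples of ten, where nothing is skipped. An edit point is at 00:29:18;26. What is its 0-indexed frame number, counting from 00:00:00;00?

52712

Complete 10-minute blocks: 2, each 17982 frames → 35964.
Remaining 9 whole minutes in the current block: 1800 + 8 × 1798 = 16184 frames.
Within the current minute: 18 × 30 + 26 − 2 = 564 (labels ;00/;01 skipped at this minute). Total = 35964 + 16184 + 564 = 52712.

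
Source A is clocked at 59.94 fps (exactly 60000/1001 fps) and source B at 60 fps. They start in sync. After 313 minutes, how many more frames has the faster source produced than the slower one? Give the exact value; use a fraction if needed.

313 min = 18780 s.
A emits 60000/1001 × 18780 = 1126800000/1001 frames; B emits 60 × 18780 = 1126800.
Difference = 1126800/1001 frames (≈ 1125.6743); B is ahead of A.

1126800/1001 frames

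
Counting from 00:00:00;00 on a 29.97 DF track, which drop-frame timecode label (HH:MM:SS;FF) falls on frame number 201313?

01:51:57;03

Each 10-minute DF block holds 10 × 60 × 30 − 9 × 2 = 17982 frames. 201313 ÷ 17982 → 11 full blocks, remainder 3511.
Within the partial block the first minute is 1800 frames and each further minute 1798, so 1 further minute boundary passed. Total skipped labels = 18 × 11 + 2 × 1 = 200.
Non-drop label index = 201313 + 200 = 201513; at 30 labels/s that is 01:51:57:03, i.e. DF 01:51:57;03.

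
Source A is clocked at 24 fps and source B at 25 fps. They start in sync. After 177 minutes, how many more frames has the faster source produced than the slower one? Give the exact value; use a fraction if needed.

10620 frames

177 min = 10620 s.
A emits 24 × 10620 = 254880 frames; B emits 25 × 10620 = 265500.
Difference = 10620 frames; B is ahead of A.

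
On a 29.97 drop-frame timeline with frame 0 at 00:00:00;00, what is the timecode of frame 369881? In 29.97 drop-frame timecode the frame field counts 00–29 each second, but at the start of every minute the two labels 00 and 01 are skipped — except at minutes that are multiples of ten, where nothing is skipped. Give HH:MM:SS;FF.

03:25:41;21

Each 10-minute DF block holds 10 × 60 × 30 − 9 × 2 = 17982 frames. 369881 ÷ 17982 → 20 full blocks, remainder 10241.
Within the partial block the first minute is 1800 frames and each further minute 1798, so 5 further minute boundaries passed. Total skipped labels = 18 × 20 + 2 × 5 = 370.
Non-drop label index = 369881 + 370 = 370251; at 30 labels/s that is 03:25:41:21, i.e. DF 03:25:41;21.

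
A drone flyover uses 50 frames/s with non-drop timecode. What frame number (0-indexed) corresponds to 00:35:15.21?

Total seconds to the label: (0 × 3600 + 35 × 60 + 15) = 2115.
Frame index = 2115 × 50 + 21 = 105771.

frame 105771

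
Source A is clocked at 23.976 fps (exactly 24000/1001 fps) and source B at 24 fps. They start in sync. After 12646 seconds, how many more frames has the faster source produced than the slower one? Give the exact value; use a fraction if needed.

A emits 24000/1001 × 12646 = 303504000/1001 frames; B emits 24 × 12646 = 303504.
Difference = 303504/1001 frames (≈ 303.2008); B is ahead of A.

303504/1001 frames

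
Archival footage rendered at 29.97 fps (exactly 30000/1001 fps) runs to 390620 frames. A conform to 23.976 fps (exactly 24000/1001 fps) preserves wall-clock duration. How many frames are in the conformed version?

312496 frames

Target frames = source frames × (target rate / source rate) = 390620 × (24000/1001)/(30000/1001) = 390620 × 4/5 = 312496.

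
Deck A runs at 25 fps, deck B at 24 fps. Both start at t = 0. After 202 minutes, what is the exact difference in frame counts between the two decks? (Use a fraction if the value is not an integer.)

202 min = 12120 s.
A emits 25 × 12120 = 303000 frames; B emits 24 × 12120 = 290880.
Difference = 12120 frames; B is behind A.

12120 frames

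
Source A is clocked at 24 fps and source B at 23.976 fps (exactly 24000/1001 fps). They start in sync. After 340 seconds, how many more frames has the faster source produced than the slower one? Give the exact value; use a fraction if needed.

A emits 24 × 340 = 8160 frames; B emits 24000/1001 × 340 = 8160000/1001.
Difference = 8160/1001 frames (≈ 8.1518); B is behind A.

8160/1001 frames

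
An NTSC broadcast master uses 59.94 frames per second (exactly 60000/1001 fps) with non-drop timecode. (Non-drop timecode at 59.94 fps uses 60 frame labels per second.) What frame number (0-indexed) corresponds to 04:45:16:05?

frame 1026965

Total seconds to the label: (4 × 3600 + 45 × 60 + 16) = 17116.
Frame index = 17116 × 60 + 5 = 1026965.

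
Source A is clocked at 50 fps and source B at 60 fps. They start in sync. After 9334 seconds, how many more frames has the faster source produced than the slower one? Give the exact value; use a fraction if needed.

A emits 50 × 9334 = 466700 frames; B emits 60 × 9334 = 560040.
Difference = 93340 frames; B is ahead of A.

93340 frames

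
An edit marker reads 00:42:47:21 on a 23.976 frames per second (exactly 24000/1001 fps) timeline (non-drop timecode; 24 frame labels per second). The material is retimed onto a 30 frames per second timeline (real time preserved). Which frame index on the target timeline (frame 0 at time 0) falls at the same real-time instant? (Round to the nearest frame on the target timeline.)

Source frame index: (0×3600 + 42×60 + 47) × 24 + 21 = 61629.
Real time: 61629 / (24000/1001) = 20563543/8000 s.
Target frame: (20563543/8000) × (30) = 61690629/800 ≈ 77113.286 → 77113.

frame 77113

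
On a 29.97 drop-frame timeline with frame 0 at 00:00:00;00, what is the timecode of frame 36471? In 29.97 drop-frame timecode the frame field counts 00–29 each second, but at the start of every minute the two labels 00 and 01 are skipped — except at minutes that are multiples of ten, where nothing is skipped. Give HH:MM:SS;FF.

00:20:16;27

Ten DF minutes hold 17982 frames, so frame 36471 lies in block 2 (frames 35964–53945) with 507 frames into that block.
The block's first minute is 1800 frames and the rest 1798 each; 507 frames reaches minute 0, so 2 × 18 + 0 × 2 = 36 labels have been skipped so far.
Adding those back, label number 36471 + 36 = 36507 at 30 labels/s is 1216 s + 27 f = 0 h 20 min 16 s frame 27, i.e. 00:20:16;27.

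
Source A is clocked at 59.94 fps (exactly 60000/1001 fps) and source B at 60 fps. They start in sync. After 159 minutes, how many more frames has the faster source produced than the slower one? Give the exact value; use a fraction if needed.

572400/1001 frames

159 min = 9540 s.
A emits 60000/1001 × 9540 = 572400000/1001 frames; B emits 60 × 9540 = 572400.
Difference = 572400/1001 frames (≈ 571.8282); B is ahead of A.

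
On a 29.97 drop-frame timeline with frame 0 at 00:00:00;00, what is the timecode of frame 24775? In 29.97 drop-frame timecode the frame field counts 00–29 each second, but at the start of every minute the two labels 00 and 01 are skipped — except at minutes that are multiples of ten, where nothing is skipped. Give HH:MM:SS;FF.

00:13:46;19

Ten DF minutes hold 17982 frames, so frame 24775 lies in block 1 (frames 17982–35963) with 6793 frames into that block.
The block's first minute is 1800 frames and the rest 1798 each; 6793 frames reaches minute 3, so 1 × 18 + 3 × 2 = 24 labels have been skipped so far.
Adding those back, label number 24775 + 24 = 24799 at 30 labels/s is 826 s + 19 f = 0 h 13 min 46 s frame 19, i.e. 00:13:46;19.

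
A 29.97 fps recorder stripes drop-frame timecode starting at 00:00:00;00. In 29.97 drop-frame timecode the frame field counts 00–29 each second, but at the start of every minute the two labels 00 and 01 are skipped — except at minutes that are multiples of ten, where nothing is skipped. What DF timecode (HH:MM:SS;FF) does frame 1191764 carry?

11:02:45;06

Each 10-minute DF block holds 10 × 60 × 30 − 9 × 2 = 17982 frames. 1191764 ÷ 17982 → 66 full blocks, remainder 4952.
Within the partial block the first minute is 1800 frames and each further minute 1798, so 2 further minute boundaries passed. Total skipped labels = 18 × 66 + 2 × 2 = 1192.
Non-drop label index = 1191764 + 1192 = 1192956; at 30 labels/s that is 11:02:45:06, i.e. DF 11:02:45;06.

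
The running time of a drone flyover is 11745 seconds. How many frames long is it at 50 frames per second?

587250 frames

Frames = 11745 × 50 = 587250.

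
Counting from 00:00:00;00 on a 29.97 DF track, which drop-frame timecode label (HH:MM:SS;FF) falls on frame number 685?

Each 10-minute DF block holds 10 × 60 × 30 − 9 × 2 = 17982 frames. 685 ÷ 17982 → 0 full blocks, remainder 685.
Within the partial block the first minute is 1800 frames and each further minute 1798, so 0 further minute boundaries passed. Total skipped labels = 18 × 0 + 2 × 0 = 0.
Non-drop label index = 685 + 0 = 685; at 30 labels/s that is 00:00:22:25, i.e. DF 00:00:22;25.

00:00:22;25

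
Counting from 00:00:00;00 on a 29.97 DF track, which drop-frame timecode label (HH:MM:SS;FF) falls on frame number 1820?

00:01:00;22

Ten DF minutes hold 17982 frames, so frame 1820 lies in block 0 (frames 0–17981) with 1820 frames into that block.
The block's first minute is 1800 frames and the rest 1798 each; 1820 frames reaches minute 1, so 0 × 18 + 1 × 2 = 2 labels have been skipped so far.
Adding those back, label number 1820 + 2 = 1822 at 30 labels/s is 60 s + 22 f = 0 h 1 min 0 s frame 22, i.e. 00:01:00;22.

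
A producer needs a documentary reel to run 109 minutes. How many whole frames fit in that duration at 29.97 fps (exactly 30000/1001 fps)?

196003 frames

109 min = 6540 s.
Frames = 6540 × 30000/1001 = 196200000/1001 ≈ 196003.9960.
Complete frames: 196003.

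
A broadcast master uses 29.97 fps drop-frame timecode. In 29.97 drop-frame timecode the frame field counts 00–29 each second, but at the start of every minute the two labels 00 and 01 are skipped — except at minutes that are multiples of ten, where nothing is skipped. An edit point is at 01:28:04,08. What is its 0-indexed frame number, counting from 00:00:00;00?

158368

Complete 10-minute blocks: 8, each 17982 frames → 143856.
Remaining 8 whole minutes in the current block: 1800 + 7 × 1798 = 14386 frames.
Within the current minute: 4 × 30 + 8 − 2 = 126 (labels ;00/;01 skipped at this minute). Total = 143856 + 14386 + 126 = 158368.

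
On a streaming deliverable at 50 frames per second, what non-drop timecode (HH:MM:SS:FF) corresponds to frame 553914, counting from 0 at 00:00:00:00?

03:04:38:14

553914 ÷ 50 = 11078 full seconds, remainder 14 frames.
11078 s = 3 h 4 min 38 s.
Timecode: 03:04:38:14.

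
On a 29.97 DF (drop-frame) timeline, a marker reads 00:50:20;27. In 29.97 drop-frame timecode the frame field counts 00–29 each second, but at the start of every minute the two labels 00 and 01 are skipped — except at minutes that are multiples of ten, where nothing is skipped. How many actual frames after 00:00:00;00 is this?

Complete 10-minute blocks: 5, each 17982 frames → 89910.
Remaining 0 whole minutes in the current block: 0 frames.
Within the current minute: 20 × 30 + 27 = 627. Total = 89910 + 0 + 627 = 90537.

90537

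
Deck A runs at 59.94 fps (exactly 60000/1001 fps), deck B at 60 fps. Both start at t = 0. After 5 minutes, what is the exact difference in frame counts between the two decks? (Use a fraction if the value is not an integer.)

5 min = 300 s.
A emits 60000/1001 × 300 = 18000000/1001 frames; B emits 60 × 300 = 18000.
Difference = 18000/1001 frames (≈ 17.9820); B is ahead of A.

18000/1001 frames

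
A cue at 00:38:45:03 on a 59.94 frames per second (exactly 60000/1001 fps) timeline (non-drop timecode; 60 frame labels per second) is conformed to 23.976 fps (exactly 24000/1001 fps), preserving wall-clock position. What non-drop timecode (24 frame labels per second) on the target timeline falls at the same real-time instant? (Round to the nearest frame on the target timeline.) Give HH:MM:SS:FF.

Source frame index: (0×3600 + 38×60 + 45) × 60 + 3 = 139503.
Real time: 139503 / (60000/1001) = 46547501/20000 s.
Target frame: (46547501/20000) × (24000/1001) = 279006/5 ≈ 55801.200 → 55801.
At 24 labels/s: frame 55801 → 00:38:45:01.

00:38:45:01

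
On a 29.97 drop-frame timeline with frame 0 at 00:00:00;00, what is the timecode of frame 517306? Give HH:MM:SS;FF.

Each 10-minute DF block holds 10 × 60 × 30 − 9 × 2 = 17982 frames. 517306 ÷ 17982 → 28 full blocks, remainder 13810.
Within the partial block the first minute is 1800 frames and each further minute 1798, so 7 further minute boundaries passed. Total skipped labels = 18 × 28 + 2 × 7 = 518.
Non-drop label index = 517306 + 518 = 517824; at 30 labels/s that is 04:47:40:24, i.e. DF 04:47:40;24.

04:47:40;24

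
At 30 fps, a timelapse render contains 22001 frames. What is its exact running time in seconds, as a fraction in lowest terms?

Running time = 22001 ÷ (30) = 22001 × 1/30 = 22001/30 s.

22001/30 seconds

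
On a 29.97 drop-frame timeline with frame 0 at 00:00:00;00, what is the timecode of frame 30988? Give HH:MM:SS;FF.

Ten DF minutes hold 17982 frames, so frame 30988 lies in block 1 (frames 17982–35963) with 13006 frames into that block.
The block's first minute is 1800 frames and the rest 1798 each; 13006 frames reaches minute 7, so 1 × 18 + 7 × 2 = 32 labels have been skipped so far.
Adding those back, label number 30988 + 32 = 31020 at 30 labels/s is 1034 s + 0 f = 0 h 17 min 14 s frame 0, i.e. 00:17:14;00.

00:17:14;00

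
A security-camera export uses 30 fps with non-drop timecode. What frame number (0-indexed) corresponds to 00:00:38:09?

frame 1149

Total seconds to the label: (0 × 3600 + 0 × 60 + 38) = 38.
Frame index = 38 × 30 + 9 = 1149.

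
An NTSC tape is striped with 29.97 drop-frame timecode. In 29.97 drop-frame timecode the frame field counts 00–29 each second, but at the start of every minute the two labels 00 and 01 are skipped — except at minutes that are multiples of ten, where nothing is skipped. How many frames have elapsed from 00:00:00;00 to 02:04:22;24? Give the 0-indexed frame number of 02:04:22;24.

223660

As if non-drop at 30 labels/s: (2 × 3600 + 4 × 60 + 22) × 30 + 24 = 223884.
Minute boundaries passed: 124; those not divisible by 10: 124 − 12 = 112; dropped labels = 2 × 112 = 224.
Actual frame index = 223884 − 224 = 223660.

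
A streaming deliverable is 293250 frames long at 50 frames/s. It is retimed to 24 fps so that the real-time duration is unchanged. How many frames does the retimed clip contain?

Target frames = source frames × (target rate / source rate) = 293250 × (24)/(50) = 293250 × 12/25 = 140760.

140760 frames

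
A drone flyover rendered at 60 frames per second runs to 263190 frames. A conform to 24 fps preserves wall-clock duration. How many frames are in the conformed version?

105276 frames

Target frames = source frames × (target rate / source rate) = 263190 × (24)/(60) = 263190 × 2/5 = 105276.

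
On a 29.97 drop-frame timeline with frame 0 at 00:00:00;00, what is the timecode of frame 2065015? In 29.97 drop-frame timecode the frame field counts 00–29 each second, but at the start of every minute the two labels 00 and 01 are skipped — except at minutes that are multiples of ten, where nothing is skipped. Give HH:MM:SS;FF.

Each 10-minute DF block holds 10 × 60 × 30 − 9 × 2 = 17982 frames. 2065015 ÷ 17982 → 114 full blocks, remainder 15067.
Within the partial block the first minute is 1800 frames and each further minute 1798, so 8 further minute boundaries passed. Total skipped labels = 18 × 114 + 2 × 8 = 2068.
Non-drop label index = 2065015 + 2068 = 2067083; at 30 labels/s that is 19:08:22:23, i.e. DF 19:08:22;23.

19:08:22;23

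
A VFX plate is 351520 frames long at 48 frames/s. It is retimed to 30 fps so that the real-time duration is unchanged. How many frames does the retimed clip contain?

219700 frames

Target frames = source frames × (target rate / source rate) = 351520 × (30)/(48) = 351520 × 5/8 = 219700.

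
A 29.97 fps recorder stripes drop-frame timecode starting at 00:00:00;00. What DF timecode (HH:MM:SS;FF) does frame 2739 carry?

00:01:31;11

Ten DF minutes hold 17982 frames, so frame 2739 lies in block 0 (frames 0–17981) with 2739 frames into that block.
The block's first minute is 1800 frames and the rest 1798 each; 2739 frames reaches minute 1, so 0 × 18 + 1 × 2 = 2 labels have been skipped so far.
Adding those back, label number 2739 + 2 = 2741 at 30 labels/s is 91 s + 11 f = 0 h 1 min 31 s frame 11, i.e. 00:01:31;11.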